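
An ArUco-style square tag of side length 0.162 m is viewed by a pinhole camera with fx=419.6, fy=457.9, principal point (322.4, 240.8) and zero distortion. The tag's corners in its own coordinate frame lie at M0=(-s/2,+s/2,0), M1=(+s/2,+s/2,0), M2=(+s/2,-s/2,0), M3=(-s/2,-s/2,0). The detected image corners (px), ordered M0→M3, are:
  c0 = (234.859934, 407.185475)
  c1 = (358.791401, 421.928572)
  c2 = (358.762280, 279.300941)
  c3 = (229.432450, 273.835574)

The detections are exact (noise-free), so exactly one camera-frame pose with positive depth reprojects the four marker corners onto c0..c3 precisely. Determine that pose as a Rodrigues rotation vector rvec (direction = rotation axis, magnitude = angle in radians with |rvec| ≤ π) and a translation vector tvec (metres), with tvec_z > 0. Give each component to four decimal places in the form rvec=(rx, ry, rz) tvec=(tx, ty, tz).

rvec=(0.1418, 0.2272, 0.0037) tvec=(-0.0358, 0.1195, 0.5155)

Intrinsics K: fx=419.6, fy=457.9, cx=322.4, cy=240.8
Marker side s = 0.162 m; corners in marker frame (Z=0):
  M0 = (-0.0810, +0.0810, 0)
  M1 = (+0.0810, +0.0810, 0)
  M2 = (+0.0810, -0.0810, 0)
  M3 = (-0.0810, -0.0810, 0)
Detected image corners:
  c0 = (234.859934, 407.185475) px
  c1 = (358.791401, 421.928572) px
  c2 = (358.762280, 279.300941) px
  c3 = (229.432450, 273.835574) px
Planar DLT: solve 8×8 A·h = b for H (H[2,2]=1):
  H  [+652.78037 +97.94906 +293.26077]
  H  [-87.31204 +944.94802 +346.90765]
  H  [-0.43499 +0.27252 +1.00000]
B = K⁻¹H; ‖b₁‖=1.939731, ‖b₂‖=1.939731; λ = 2/(‖b₁‖+‖b₂‖) = 0.515535, sign → tz>0 ⇒ λ=+0.515535
r₁ = λ·B[:,0] = (+0.97433,+0.01963,-0.22425); r₂ = λ·B[:,1] = (+0.01239,+0.99000,+0.14050)
r₃ = r₁×r₂ = (+0.22477,-0.13967,+0.96435); SVD([r₁ r₂ r₃]) → R = UVᵀ:
  R  [+0.97433 +0.01239 +0.22477]
  R  [+0.01963 +0.99000 -0.13967]
  R  [-0.22425 +0.14050 +0.96435]
t = (-0.03580, +0.11946, +0.51554) m
tr R = 2.928688; θ = arccos((tr R − 1)/2) = 0.267844 rad = 15.346°
axis k = ((R−Rᵀ)₃₂, (R−Rᵀ)₁₃, (R−Rᵀ)₂₁) / (2 sinθ) = (+0.529308, +0.848320, +0.013668)
rvec = θ·k = (+0.141772, +0.227217, +0.003661)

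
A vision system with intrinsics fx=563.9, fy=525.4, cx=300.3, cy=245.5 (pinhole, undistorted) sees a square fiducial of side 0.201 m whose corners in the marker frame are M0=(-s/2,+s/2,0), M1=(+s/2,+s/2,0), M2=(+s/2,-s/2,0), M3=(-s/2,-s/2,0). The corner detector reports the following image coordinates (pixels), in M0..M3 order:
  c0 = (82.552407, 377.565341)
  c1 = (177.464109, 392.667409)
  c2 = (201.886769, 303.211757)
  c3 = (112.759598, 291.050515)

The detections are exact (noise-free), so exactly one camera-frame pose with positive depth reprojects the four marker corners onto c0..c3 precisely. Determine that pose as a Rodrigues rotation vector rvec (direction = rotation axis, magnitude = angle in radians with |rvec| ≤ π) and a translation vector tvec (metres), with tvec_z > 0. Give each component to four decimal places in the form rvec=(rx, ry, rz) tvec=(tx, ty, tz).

Intrinsics K: fx=563.9, fy=525.4, cx=300.3, cy=245.5
Marker side s = 0.201 m; corners in marker frame (Z=0):
  M0 = (-0.1005, +0.1005, 0)
  M1 = (+0.1005, +0.1005, 0)
  M2 = (+0.1005, -0.1005, 0)
  M3 = (-0.1005, -0.1005, 0)
Detected image corners:
  c0 = (82.552407, 377.565341) px
  c1 = (177.464109, 392.667409) px
  c2 = (201.886769, 303.211757) px
  c3 = (112.759598, 291.050515) px
Planar DLT: solve 8×8 A·h = b for H (H[2,2]=1):
  H  [+441.12301 -185.79321 +143.61998]
  H  [+29.13574 +319.56222 +339.51601]
  H  [-0.11265 -0.34619 +1.00000]
B = K⁻¹H; ‖b₁‖=0.856612, ‖b₂‖=0.856612; λ = 2/(‖b₁‖+‖b₂‖) = 1.167389, sign → tz>0 ⇒ λ=+1.167389
r₁ = λ·B[:,0] = (+0.98325,+0.12619,-0.13151); r₂ = λ·B[:,1] = (-0.16941,+0.89887,-0.40413)
r₃ = r₁×r₂ = (+0.06722,+0.41965,+0.90520); SVD([r₁ r₂ r₃]) → R = UVᵀ:
  R  [+0.98325 -0.16941 +0.06722]
  R  [+0.12619 +0.89887 +0.41965]
  R  [-0.13151 -0.40413 +0.90520]
t = (-0.32436, +0.20889, +1.16739) m
tr R = 2.787321; θ = arccos((tr R − 1)/2) = 0.465359 rad = 26.663°
axis k = ((R−Rᵀ)₃₂, (R−Rᵀ)₁₃, (R−Rᵀ)₂₁) / (2 sinθ) = (-0.917873, +0.221425, +0.329363)
rvec = θ·k = (-0.427141, +0.103042, +0.153272)

rvec=(-0.4271, 0.1030, 0.1533) tvec=(-0.3244, 0.2089, 1.1674)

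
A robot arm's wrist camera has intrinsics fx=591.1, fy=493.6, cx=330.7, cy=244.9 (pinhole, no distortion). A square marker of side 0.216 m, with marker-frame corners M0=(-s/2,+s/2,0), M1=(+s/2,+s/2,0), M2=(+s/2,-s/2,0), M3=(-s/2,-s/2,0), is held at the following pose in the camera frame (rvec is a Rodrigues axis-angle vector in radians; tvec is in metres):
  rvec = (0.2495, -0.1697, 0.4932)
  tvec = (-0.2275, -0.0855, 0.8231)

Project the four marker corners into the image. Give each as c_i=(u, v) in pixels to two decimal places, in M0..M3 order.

Intrinsics K: fx=591.1, fy=493.6, cx=330.7, cy=244.9
Marker side s = 0.216 m; corners in marker frame (Z=0):
  M0 = (-0.1080, +0.1080, 0)
  M1 = (+0.1080, +0.1080, 0)
  M2 = (+0.1080, -0.1080, 0)
  M3 = (-0.1080, -0.1080, 0)
rvec = (0.2495, -0.1697, 0.4932), |rvec| = θ = 0.57818 rad = 33.127°
Rodrigues: sinθ=0.54650, 1−cosθ=0.16254; R = I + sinθ·[k]× + (1−cosθ)·[k]×²:
    [+0.86773 -0.48676 -0.10057]
    [+0.44559 +0.85146 -0.27652]
    [+0.22023 +0.19513 +0.95573]
t = (-0.2275, -0.0855, 0.8231) m
M0: Pc = R·M0+t = (-0.37378, -0.04167, +0.82039); u = 591.1·(-0.37378)/0.82039 + 330.7 = 61.3837, v = 493.6·(-0.04167)/0.82039 + 244.9 = 219.8310
M1: Pc = R·M1+t = (-0.18636, +0.05458, +0.86796); u = 591.1·(-0.18636)/0.86796 + 330.7 = 203.7873, v = 493.6·(+0.05458)/0.86796 + 244.9 = 275.9399
M2: Pc = R·M2+t = (-0.08122, -0.12933, +0.82581); u = 591.1·(-0.08122)/0.82581 + 330.7 = 272.5676, v = 493.6·(-0.12933)/0.82581 + 244.9 = 167.5951
M3: Pc = R·M3+t = (-0.26864, -0.22558, +0.77824); u = 591.1·(-0.26864)/0.77824 + 330.7 = 126.6558, v = 493.6·(-0.22558)/0.77824 + 244.9 = 101.8247

c0=(61.38, 219.83) c1=(203.79, 275.94) c2=(272.57, 167.60) c3=(126.66, 101.82)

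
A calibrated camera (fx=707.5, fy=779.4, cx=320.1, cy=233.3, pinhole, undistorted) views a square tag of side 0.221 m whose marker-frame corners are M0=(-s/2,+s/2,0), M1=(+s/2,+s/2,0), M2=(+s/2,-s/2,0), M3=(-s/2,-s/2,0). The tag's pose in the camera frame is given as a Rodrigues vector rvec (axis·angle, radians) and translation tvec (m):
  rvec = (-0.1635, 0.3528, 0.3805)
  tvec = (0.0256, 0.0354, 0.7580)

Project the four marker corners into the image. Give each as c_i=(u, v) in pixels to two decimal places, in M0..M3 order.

Intrinsics K: fx=707.5, fy=779.4, cx=320.1, cy=233.3
Marker side s = 0.221 m; corners in marker frame (Z=0):
  M0 = (-0.1105, +0.1105, 0)
  M1 = (+0.1105, +0.1105, 0)
  M2 = (+0.1105, -0.1105, 0)
  M3 = (-0.1105, -0.1105, 0)
rvec = (-0.1635, 0.3528, 0.3805), |rvec| = θ = 0.54404 rad = 31.171°
Rodrigues: sinθ=0.51760, 1−cosθ=0.14438; R = I + sinθ·[k]× + (1−cosθ)·[k]×²:
    [+0.86866 -0.39014 +0.30531]
    [+0.33387 +0.91634 +0.22103]
    [-0.36600 -0.09007 +0.92625]
t = (0.0256, 0.0354, 0.7580) m
M0: Pc = R·M0+t = (-0.11350, +0.09976, +0.78849); u = 707.5·(-0.11350)/0.78849 + 320.1 = 218.2598, v = 779.4·(+0.09976)/0.78849 + 233.3 = 331.9128
M1: Pc = R·M1+t = (+0.07848, +0.17355, +0.70760); u = 707.5·(+0.07848)/0.70760 + 320.1 = 398.5650, v = 779.4·(+0.17355)/0.70760 + 233.3 = 424.4566
M2: Pc = R·M2+t = (+0.16470, -0.02896, +0.72751); u = 707.5·(+0.16470)/0.72751 + 320.1 = 480.2681, v = 779.4·(-0.02896)/0.72751 + 233.3 = 202.2713
M3: Pc = R·M3+t = (-0.02728, -0.10275, +0.80840); u = 707.5·(-0.02728)/0.80840 + 320.1 = 296.2278, v = 779.4·(-0.10275)/0.80840 + 233.3 = 134.2375

c0=(218.26, 331.91) c1=(398.57, 424.46) c2=(480.27, 202.27) c3=(296.23, 134.24)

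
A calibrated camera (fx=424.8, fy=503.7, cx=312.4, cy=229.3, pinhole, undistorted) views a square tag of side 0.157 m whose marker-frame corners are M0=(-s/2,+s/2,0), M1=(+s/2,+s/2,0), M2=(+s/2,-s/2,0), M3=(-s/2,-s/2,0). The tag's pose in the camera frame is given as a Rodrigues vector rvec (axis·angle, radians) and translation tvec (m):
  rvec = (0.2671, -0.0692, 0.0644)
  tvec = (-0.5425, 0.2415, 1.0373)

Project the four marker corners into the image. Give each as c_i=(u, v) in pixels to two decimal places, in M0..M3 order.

Intrinsics K: fx=424.8, fy=503.7, cx=312.4, cy=229.3
Marker side s = 0.157 m; corners in marker frame (Z=0):
  M0 = (-0.0785, +0.0785, 0)
  M1 = (+0.0785, +0.0785, 0)
  M2 = (+0.0785, -0.0785, 0)
  M3 = (-0.0785, -0.0785, 0)
rvec = (0.2671, -0.0692, 0.0644), |rvec| = θ = 0.28333 rad = 16.234°
Rodrigues: sinθ=0.27956, 1−cosθ=0.03987; R = I + sinθ·[k]× + (1−cosθ)·[k]×²:
    [+0.99556 -0.07272 -0.05973]
    [+0.05436 +0.96251 -0.26575]
    [+0.07682 +0.26133 +0.96219]
t = (-0.5425, 0.2415, 1.0373) m
M0: Pc = R·M0+t = (-0.62636, +0.31279, +1.05178); u = 424.8·(-0.62636)/1.05178 + 312.4 = 59.4223, v = 503.7·(+0.31279)/1.05178 + 229.3 = 379.0951
M1: Pc = R·M1+t = (-0.47006, +0.32132, +1.06384); u = 424.8·(-0.47006)/1.06384 + 312.4 = 124.7032, v = 503.7·(+0.32132)/1.06384 + 229.3 = 381.4378
M2: Pc = R·M2+t = (-0.45864, +0.17021, +1.02282); u = 424.8·(-0.45864)/1.02282 + 312.4 = 121.9160, v = 503.7·(+0.17021)/1.02282 + 229.3 = 313.1226
M3: Pc = R·M3+t = (-0.61494, +0.16168, +1.01076); u = 424.8·(-0.61494)/1.01076 + 312.4 = 53.9519, v = 503.7·(+0.16168)/1.01076 + 229.3 = 309.8695

c0=(59.42, 379.10) c1=(124.70, 381.44) c2=(121.92, 313.12) c3=(53.95, 309.87)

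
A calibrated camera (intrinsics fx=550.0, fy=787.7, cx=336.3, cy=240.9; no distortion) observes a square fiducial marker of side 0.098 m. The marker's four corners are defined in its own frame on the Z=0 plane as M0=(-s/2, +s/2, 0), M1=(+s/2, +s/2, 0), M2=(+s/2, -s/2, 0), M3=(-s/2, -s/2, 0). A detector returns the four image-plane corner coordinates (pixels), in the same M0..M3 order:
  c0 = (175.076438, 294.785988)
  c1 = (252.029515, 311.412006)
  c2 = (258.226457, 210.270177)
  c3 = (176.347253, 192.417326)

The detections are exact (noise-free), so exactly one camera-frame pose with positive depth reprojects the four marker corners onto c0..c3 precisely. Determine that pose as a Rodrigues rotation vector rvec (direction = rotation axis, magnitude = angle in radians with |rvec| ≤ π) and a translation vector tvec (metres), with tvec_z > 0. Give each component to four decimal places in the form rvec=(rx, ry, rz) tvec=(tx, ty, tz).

Intrinsics K: fx=550.0, fy=787.7, cx=336.3, cy=240.9
Marker side s = 0.098 m; corners in marker frame (Z=0):
  M0 = (-0.0490, +0.0490, 0)
  M1 = (+0.0490, +0.0490, 0)
  M2 = (+0.0490, -0.0490, 0)
  M3 = (-0.0490, -0.0490, 0)
Detected image corners:
  c0 = (175.076438, 294.785988) px
  c1 = (252.029515, 311.412006) px
  c2 = (258.226457, 210.270177) px
  c3 = (176.347253, 192.417326) px
Planar DLT: solve 8×8 A·h = b for H (H[2,2]=1):
  H  [+812.96351 +98.38905 +215.39243]
  H  [+179.66997 +1198.14384 +253.80778]
  H  [+0.01567 +0.63369 +1.00000]
B = K⁻¹H; ‖b₁‖=1.485498, ‖b₂‖=1.485498; λ = 2/(‖b₁‖+‖b₂‖) = 0.673175, sign → tz>0 ⇒ λ=+0.673175
r₁ = λ·B[:,0] = (+0.98858,+0.15032,+0.01055); r₂ = λ·B[:,1] = (-0.14041,+0.89348,+0.42658)
r₃ = r₁×r₂ = (+0.05470,-0.42319,+0.90439); SVD([r₁ r₂ r₃]) → R = UVᵀ:
  R  [+0.98858 -0.14041 +0.05470]
  R  [+0.15032 +0.89348 -0.42319]
  R  [+0.01055 +0.42658 +0.90439]
t = (-0.14799, +0.01103, +0.67317) m
tr R = 2.786450; θ = arccos((tr R − 1)/2) = 0.466328 rad = 26.719°
axis k = ((R−Rᵀ)₃₂, (R−Rᵀ)₁₃, (R−Rᵀ)₂₁) / (2 sinθ) = (+0.945015, +0.049103, +0.323319)
rvec = θ·k = (+0.440687, +0.022898, +0.150773)

rvec=(0.4407, 0.0229, 0.1508) tvec=(-0.1480, 0.0110, 0.6732)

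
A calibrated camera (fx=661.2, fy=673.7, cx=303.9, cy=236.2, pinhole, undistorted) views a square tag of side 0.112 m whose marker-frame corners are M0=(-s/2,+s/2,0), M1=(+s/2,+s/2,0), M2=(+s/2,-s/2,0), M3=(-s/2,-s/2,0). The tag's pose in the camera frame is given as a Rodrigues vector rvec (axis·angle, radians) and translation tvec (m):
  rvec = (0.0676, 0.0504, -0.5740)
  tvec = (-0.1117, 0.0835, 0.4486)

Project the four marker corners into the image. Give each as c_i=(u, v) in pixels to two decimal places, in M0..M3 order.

c0=(117.65, 474.06) c1=(253.28, 386.88) c2=(161.51, 245.82) c3=(25.72, 336.42)

Intrinsics K: fx=661.2, fy=673.7, cx=303.9, cy=236.2
Marker side s = 0.112 m; corners in marker frame (Z=0):
  M0 = (-0.0560, +0.0560, 0)
  M1 = (+0.0560, +0.0560, 0)
  M2 = (+0.0560, -0.0560, 0)
  M3 = (-0.0560, -0.0560, 0)
rvec = (0.0676, 0.0504, -0.5740), |rvec| = θ = 0.58016 rad = 33.241°
Rodrigues: sinθ=0.54816, 1−cosθ=0.16363; R = I + sinθ·[k]× + (1−cosθ)·[k]×²:
    [+0.83860 +0.54399 +0.02876]
    [-0.54068 +0.83761 -0.07793]
    [-0.06648 +0.04981 +0.99654]
t = (-0.1117, 0.0835, 0.4486) m
M0: Pc = R·M0+t = (-0.12820, +0.16068, +0.45511); u = 661.2·(-0.12820)/0.45511 + 303.9 = 117.6507, v = 673.7·(+0.16068)/0.45511 + 236.2 = 474.0600
M1: Pc = R·M1+t = (-0.03427, +0.10013, +0.44767); u = 661.2·(-0.03427)/0.44767 + 303.9 = 253.2761, v = 673.7·(+0.10013)/0.44767 + 236.2 = 386.8842
M2: Pc = R·M2+t = (-0.09520, +0.00632, +0.44209); u = 661.2·(-0.09520)/0.44209 + 303.9 = 161.5126, v = 673.7·(+0.00632)/0.44209 + 236.2 = 245.8245
M3: Pc = R·M3+t = (-0.18913, +0.06687, +0.44953); u = 661.2·(-0.18913)/0.44953 + 303.9 = 25.7241, v = 673.7·(+0.06687)/0.44953 + 236.2 = 336.4186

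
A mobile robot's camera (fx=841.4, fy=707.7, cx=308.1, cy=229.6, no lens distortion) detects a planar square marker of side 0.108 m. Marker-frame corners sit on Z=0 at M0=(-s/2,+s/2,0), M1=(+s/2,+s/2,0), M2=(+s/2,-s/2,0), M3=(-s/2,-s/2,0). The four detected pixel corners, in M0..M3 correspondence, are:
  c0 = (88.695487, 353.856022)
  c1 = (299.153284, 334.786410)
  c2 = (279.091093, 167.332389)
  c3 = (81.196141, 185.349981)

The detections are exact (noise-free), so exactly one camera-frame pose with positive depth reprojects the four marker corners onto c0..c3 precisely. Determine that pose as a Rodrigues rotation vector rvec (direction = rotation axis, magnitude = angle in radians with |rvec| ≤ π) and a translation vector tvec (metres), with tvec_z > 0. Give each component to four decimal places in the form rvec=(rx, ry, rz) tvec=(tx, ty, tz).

Intrinsics K: fx=841.4, fy=707.7, cx=308.1, cy=229.6
Marker side s = 0.108 m; corners in marker frame (Z=0):
  M0 = (-0.0540, +0.0540, 0)
  M1 = (+0.0540, +0.0540, 0)
  M2 = (+0.0540, -0.0540, 0)
  M3 = (-0.0540, -0.0540, 0)
Detected image corners:
  c0 = (88.695487, 353.856022) px
  c1 = (299.153284, 334.786410) px
  c2 = (279.091093, 167.332389) px
  c3 = (81.196141, 185.349981) px
Planar DLT: solve 8×8 A·h = b for H (H[2,2]=1):
  H  [+1887.82339 +21.08952 +186.79531]
  H  [-172.81733 +1407.14249 +257.75120]
  H  [-0.00487 -0.56939 +1.00000]
B = K⁻¹H; ‖b₁‖=2.258526, ‖b₂‖=2.258526; λ = 2/(‖b₁‖+‖b₂‖) = 0.442767, sign → tz>0 ⇒ λ=+0.442767
r₁ = λ·B[:,0] = (+0.99421,-0.10742,-0.00215); r₂ = λ·B[:,1] = (+0.10341,+0.96216,-0.25211)
r₃ = r₁×r₂ = (+0.02916,+0.25042,+0.96770); SVD([r₁ r₂ r₃]) → R = UVᵀ:
  R  [+0.99421 +0.10341 +0.02916]
  R  [-0.10742 +0.96216 +0.25042]
  R  [-0.00215 -0.25211 +0.96770]
t = (-0.06383, +0.01761, +0.44277) m
tr R = 2.924067; θ = arccos((tr R − 1)/2) = 0.276440 rad = 15.839°
axis k = ((R−Rᵀ)₃₂, (R−Rᵀ)₁₃, (R−Rᵀ)₂₁) / (2 sinθ) = (-0.920613, +0.057359, -0.386241)
rvec = θ·k = (-0.254494, +0.015856, -0.106772)

rvec=(-0.2545, 0.0159, -0.1068) tvec=(-0.0638, 0.0176, 0.4428)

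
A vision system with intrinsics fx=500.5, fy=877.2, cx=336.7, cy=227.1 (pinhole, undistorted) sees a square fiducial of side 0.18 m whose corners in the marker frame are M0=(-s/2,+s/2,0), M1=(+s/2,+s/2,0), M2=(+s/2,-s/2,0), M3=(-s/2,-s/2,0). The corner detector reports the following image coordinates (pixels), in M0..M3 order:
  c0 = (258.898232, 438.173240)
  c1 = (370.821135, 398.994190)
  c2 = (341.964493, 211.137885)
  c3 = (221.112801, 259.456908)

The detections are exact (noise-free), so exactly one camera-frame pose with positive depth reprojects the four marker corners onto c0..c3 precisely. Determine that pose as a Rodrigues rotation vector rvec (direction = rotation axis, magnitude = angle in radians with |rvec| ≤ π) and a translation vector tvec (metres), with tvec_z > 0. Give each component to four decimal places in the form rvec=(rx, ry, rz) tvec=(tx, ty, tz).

Intrinsics K: fx=500.5, fy=877.2, cx=336.7, cy=227.1
Marker side s = 0.18 m; corners in marker frame (Z=0):
  M0 = (-0.0900, +0.0900, 0)
  M1 = (+0.0900, +0.0900, 0)
  M2 = (+0.0900, -0.0900, 0)
  M3 = (-0.0900, -0.0900, 0)
Detected image corners:
  c0 = (258.898232, 438.173240) px
  c1 = (370.821135, 398.994190) px
  c2 = (341.964493, 211.137885) px
  c3 = (221.112801, 259.456908) px
Planar DLT: solve 8×8 A·h = b for H (H[2,2]=1):
  H  [+596.60677 +326.58522 +298.04924]
  H  [-295.61841 +1172.58429 +331.16635]
  H  [-0.16410 +0.47318 +1.00000]
B = K⁻¹H; ‖b₁‖=1.345343, ‖b₂‖=1.345343; λ = 2/(‖b₁‖+‖b₂‖) = 0.743305, sign → tz>0 ⇒ λ=+0.743305
r₁ = λ·B[:,0] = (+0.96809,-0.21892,-0.12197); r₂ = λ·B[:,1] = (+0.24841,+0.90254,+0.35172)
r₃ = r₁×r₂ = (+0.03309,-0.37079,+0.92813); SVD([r₁ r₂ r₃]) → R = UVᵀ:
  R  [+0.96809 +0.24841 +0.03309]
  R  [-0.21892 +0.90254 -0.37079]
  R  [-0.12197 +0.35172 +0.92813]
t = (-0.05740, +0.08818, +0.74330) m
tr R = 2.798761; θ = arccos((tr R − 1)/2) = 0.452447 rad = 25.923°
axis k = ((R−Rᵀ)₃₂, (R−Rᵀ)₁₃, (R−Rᵀ)₂₁) / (2 sinθ) = (+0.826355, +0.177348, -0.534495)
rvec = θ·k = (+0.373881, +0.080241, -0.241830)

rvec=(0.3739, 0.0802, -0.2418) tvec=(-0.0574, 0.0882, 0.7433)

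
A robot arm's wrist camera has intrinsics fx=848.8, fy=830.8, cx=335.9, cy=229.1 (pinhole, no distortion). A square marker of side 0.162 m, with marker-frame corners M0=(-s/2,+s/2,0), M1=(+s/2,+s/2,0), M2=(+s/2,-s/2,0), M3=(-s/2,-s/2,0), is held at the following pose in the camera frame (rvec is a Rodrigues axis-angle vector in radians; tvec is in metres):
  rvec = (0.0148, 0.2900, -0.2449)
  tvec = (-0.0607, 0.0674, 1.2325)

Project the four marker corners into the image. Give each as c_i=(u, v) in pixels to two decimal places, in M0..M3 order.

c0=(257.11, 338.55) c1=(359.84, 316.32) c2=(332.40, 208.26) c3=(230.94, 234.39)

Intrinsics K: fx=848.8, fy=830.8, cx=335.9, cy=229.1
Marker side s = 0.162 m; corners in marker frame (Z=0):
  M0 = (-0.0810, +0.0810, 0)
  M1 = (+0.0810, +0.0810, 0)
  M2 = (+0.0810, -0.0810, 0)
  M3 = (-0.0810, -0.0810, 0)
rvec = (0.0148, 0.2900, -0.2449), |rvec| = θ = 0.37986 rad = 21.764°
Rodrigues: sinθ=0.37079, 1−cosθ=0.07128; R = I + sinθ·[k]× + (1−cosθ)·[k]×²:
    [+0.92882 +0.24117 +0.28129]
    [-0.23693 +0.97026 -0.04953]
    [-0.28487 -0.02064 +0.95834]
t = (-0.0607, 0.0674, 1.2325) m
M0: Pc = R·M0+t = (-0.11640, +0.16518, +1.25390); u = 848.8·(-0.11640)/1.25390 + 335.9 = 257.1059, v = 830.8·(+0.16518)/1.25390 + 229.1 = 338.5454
M1: Pc = R·M1+t = (+0.03407, +0.12680, +1.20775); u = 848.8·(+0.03407)/1.20775 + 335.9 = 359.8440, v = 830.8·(+0.12680)/1.20775 + 229.1 = 316.3241
M2: Pc = R·M2+t = (-0.00500, -0.03038, +1.21110); u = 848.8·(-0.00500)/1.21110 + 335.9 = 332.3956, v = 830.8·(-0.03038)/1.21110 + 229.1 = 208.2577
M3: Pc = R·M3+t = (-0.15547, +0.00800, +1.25725); u = 848.8·(-0.15547)/1.25725 + 335.9 = 230.9382, v = 830.8·(+0.00800)/1.25725 + 229.1 = 234.3866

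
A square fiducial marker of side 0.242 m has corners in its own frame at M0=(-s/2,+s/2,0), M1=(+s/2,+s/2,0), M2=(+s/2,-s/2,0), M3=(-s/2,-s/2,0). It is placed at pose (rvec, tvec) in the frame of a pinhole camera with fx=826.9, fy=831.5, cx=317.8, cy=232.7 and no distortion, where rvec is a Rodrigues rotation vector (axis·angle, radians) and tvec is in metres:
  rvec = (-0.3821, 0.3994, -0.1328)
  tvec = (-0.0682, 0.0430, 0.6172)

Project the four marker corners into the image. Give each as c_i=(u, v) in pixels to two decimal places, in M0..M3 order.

Intrinsics K: fx=826.9, fy=831.5, cx=317.8, cy=232.7
Marker side s = 0.242 m; corners in marker frame (Z=0):
  M0 = (-0.1210, +0.1210, 0)
  M1 = (+0.1210, +0.1210, 0)
  M2 = (+0.1210, -0.1210, 0)
  M3 = (-0.1210, -0.1210, 0)
rvec = (-0.3821, 0.3994, -0.1328), |rvec| = θ = 0.56847 rad = 32.571°
Rodrigues: sinθ=0.53834, 1−cosθ=0.15727; R = I + sinθ·[k]× + (1−cosθ)·[k]×²:
    [+0.91378 +0.05149 +0.40293]
    [-0.20003 +0.92036 +0.33604]
    [-0.35354 -0.38766 +0.85131]
t = (-0.0682, 0.0430, 0.6172) m
M0: Pc = R·M0+t = (-0.17254, +0.17857, +0.61307); u = 826.9·(-0.17254)/0.61307 + 317.8 = 85.0844, v = 831.5·(+0.17857)/0.61307 + 232.7 = 474.8894
M1: Pc = R·M1+t = (+0.04860, +0.13016, +0.52751); u = 826.9·(+0.04860)/0.52751 + 317.8 = 393.9790, v = 831.5·(+0.13016)/0.52751 + 232.7 = 437.8653
M2: Pc = R·M2+t = (+0.03614, -0.09257, +0.62133); u = 826.9·(+0.03614)/0.62133 + 317.8 = 365.8936, v = 831.5·(-0.09257)/0.62133 + 232.7 = 108.8200
M3: Pc = R·M3+t = (-0.18500, -0.04416, +0.70689); u = 826.9·(-0.18500)/0.70689 + 317.8 = 101.3933, v = 831.5·(-0.04416)/0.70689 + 232.7 = 180.7557

c0=(85.08, 474.89) c1=(393.98, 437.87) c2=(365.89, 108.82) c3=(101.39, 180.76)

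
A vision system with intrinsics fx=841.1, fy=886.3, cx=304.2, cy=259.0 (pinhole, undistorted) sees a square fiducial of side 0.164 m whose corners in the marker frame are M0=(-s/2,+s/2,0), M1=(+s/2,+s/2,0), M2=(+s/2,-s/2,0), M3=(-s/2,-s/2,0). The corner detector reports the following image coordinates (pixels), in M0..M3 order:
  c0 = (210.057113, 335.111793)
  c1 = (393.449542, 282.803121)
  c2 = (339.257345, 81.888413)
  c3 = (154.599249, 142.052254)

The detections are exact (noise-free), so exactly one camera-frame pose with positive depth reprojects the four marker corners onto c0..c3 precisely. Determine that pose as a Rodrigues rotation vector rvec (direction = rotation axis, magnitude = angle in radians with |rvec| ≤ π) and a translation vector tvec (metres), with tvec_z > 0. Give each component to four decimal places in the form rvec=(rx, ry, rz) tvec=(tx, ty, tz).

Intrinsics K: fx=841.1, fy=886.3, cx=304.2, cy=259.0
Marker side s = 0.164 m; corners in marker frame (Z=0):
  M0 = (-0.0820, +0.0820, 0)
  M1 = (+0.0820, +0.0820, 0)
  M2 = (+0.0820, -0.0820, 0)
  M3 = (-0.0820, -0.0820, 0)
Detected image corners:
  c0 = (210.057113, 335.111793) px
  c1 = (393.449542, 282.803121) px
  c2 = (339.257345, 81.888413) px
  c3 = (154.599249, 142.052254) px
Planar DLT: solve 8×8 A·h = b for H (H[2,2]=1):
  H  [+1063.62174 +363.28498 +272.97024]
  H  [-387.53775 +1222.90785 +211.80649]
  H  [-0.21306 +0.10541 +1.00000]
B = K⁻¹H; ‖b₁‖=1.409236, ‖b₂‖=1.409236; λ = 2/(‖b₁‖+‖b₂‖) = 0.709604, sign → tz>0 ⇒ λ=+0.709604
r₁ = λ·B[:,0] = (+0.95202,-0.26610,-0.15119); r₂ = λ·B[:,1] = (+0.27944,+0.95725,+0.07480)
r₃ = r₁×r₂ = (+0.12482,-0.11346,+0.98567); SVD([r₁ r₂ r₃]) → R = UVᵀ:
  R  [+0.95202 +0.27944 +0.12482]
  R  [-0.26610 +0.95725 -0.11346]
  R  [-0.15119 +0.07480 +0.98567]
t = (-0.02635, -0.03778, +0.70960) m
tr R = 2.894934; θ = arccos((tr R − 1)/2) = 0.325575 rad = 18.654°
axis k = ((R−Rᵀ)₃₂, (R−Rᵀ)₁₃, (R−Rᵀ)₂₁) / (2 sinθ) = (+0.294288, +0.431453, -0.852785)
rvec = θ·k = (+0.095813, +0.140471, -0.277646)

rvec=(0.0958, 0.1405, -0.2776) tvec=(-0.0263, -0.0378, 0.7096)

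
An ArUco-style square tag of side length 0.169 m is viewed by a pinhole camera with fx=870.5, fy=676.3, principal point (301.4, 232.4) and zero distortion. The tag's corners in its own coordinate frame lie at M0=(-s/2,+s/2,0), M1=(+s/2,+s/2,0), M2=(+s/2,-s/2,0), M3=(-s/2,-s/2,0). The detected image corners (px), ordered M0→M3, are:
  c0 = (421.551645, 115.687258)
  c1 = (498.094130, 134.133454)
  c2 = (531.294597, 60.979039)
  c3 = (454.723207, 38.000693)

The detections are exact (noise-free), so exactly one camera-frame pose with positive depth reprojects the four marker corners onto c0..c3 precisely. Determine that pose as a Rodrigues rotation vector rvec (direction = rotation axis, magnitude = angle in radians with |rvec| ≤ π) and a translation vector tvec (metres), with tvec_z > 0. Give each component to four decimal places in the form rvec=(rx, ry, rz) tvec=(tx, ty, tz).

rvec=(0.2784, -0.4643, 0.2443) tvec=(0.2996, -0.3168, 1.4831)

Intrinsics K: fx=870.5, fy=676.3, cx=301.4, cy=232.4
Marker side s = 0.169 m; corners in marker frame (Z=0):
  M0 = (-0.0845, +0.0845, 0)
  M1 = (+0.0845, +0.0845, 0)
  M2 = (+0.0845, -0.0845, 0)
  M3 = (-0.0845, -0.0845, 0)
Detected image corners:
  c0 = (421.551645, 115.687258) px
  c1 = (498.094130, 134.133454) px
  c2 = (531.294597, 60.979039) px
  c3 = (454.723207, 38.000693) px
Planar DLT: solve 8×8 A·h = b for H (H[2,2]=1):
  H  [+604.11695 -129.79789 +477.24596]
  H  [+150.05922 +458.10048 +87.92295]
  H  [+0.31720 +0.13973 +1.00000]
B = K⁻¹H; ‖b₁‖=0.674242, ‖b₂‖=0.674242; λ = 2/(‖b₁‖+‖b₂‖) = 1.483146, sign → tz>0 ⇒ λ=+1.483146
r₁ = λ·B[:,0] = (+0.86640,+0.16742,+0.47045); r₂ = λ·B[:,1] = (-0.29290,+0.93341,+0.20725)
r₃ = r₁×r₂ = (-0.40443,-0.31735,+0.85774); SVD([r₁ r₂ r₃]) → R = UVᵀ:
  R  [+0.86640 -0.29290 -0.40443]
  R  [+0.16742 +0.93341 -0.31735]
  R  [+0.47045 +0.20725 +0.85774]
t = (+0.29960, -0.31684, +1.48315) m
tr R = 2.657553; θ = arccos((tr R − 1)/2) = 0.593878 rad = 34.027°
axis k = ((R−Rᵀ)₃₂, (R−Rᵀ)₁₃, (R−Rᵀ)₂₁) / (2 sinθ) = (+0.468745, -0.781729, +0.411313)
rvec = θ·k = (+0.278377, -0.464252, +0.244270)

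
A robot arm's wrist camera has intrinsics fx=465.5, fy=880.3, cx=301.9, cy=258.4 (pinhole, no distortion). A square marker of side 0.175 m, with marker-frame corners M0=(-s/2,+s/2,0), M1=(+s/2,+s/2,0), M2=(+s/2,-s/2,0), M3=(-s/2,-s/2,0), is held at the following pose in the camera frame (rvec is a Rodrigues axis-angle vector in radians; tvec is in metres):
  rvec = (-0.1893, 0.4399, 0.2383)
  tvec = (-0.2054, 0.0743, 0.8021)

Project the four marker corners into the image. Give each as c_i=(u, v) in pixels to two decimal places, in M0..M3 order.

c0=(130.36, 408.62) c1=(207.82, 462.22) c2=(238.72, 266.43) c3=(160.52, 231.99)

Intrinsics K: fx=465.5, fy=880.3, cx=301.9, cy=258.4
Marker side s = 0.175 m; corners in marker frame (Z=0):
  M0 = (-0.0875, +0.0875, 0)
  M1 = (+0.0875, +0.0875, 0)
  M2 = (+0.0875, -0.0875, 0)
  M3 = (-0.0875, -0.0875, 0)
rvec = (-0.1893, 0.4399, 0.2383), |rvec| = θ = 0.53491 rad = 30.648°
Rodrigues: sinθ=0.50977, 1−cosθ=0.13969; R = I + sinθ·[k]× + (1−cosθ)·[k]×²:
    [+0.87781 -0.26775 +0.39720]
    [+0.18644 +0.95478 +0.23158]
    [-0.44124 -0.12922 +0.88804]
t = (-0.2054, 0.0743, 0.8021) m
M0: Pc = R·M0+t = (-0.30564, +0.14153, +0.82940); u = 465.5·(-0.30564)/0.82940 + 301.9 = 130.3623, v = 880.3·(+0.14153)/0.82940 + 258.4 = 408.6150
M1: Pc = R·M1+t = (-0.15202, +0.17416, +0.75218); u = 465.5·(-0.15202)/0.75218 + 301.9 = 207.8202, v = 880.3·(+0.17416)/0.75218 + 258.4 = 462.2207
M2: Pc = R·M2+t = (-0.10516, +0.00707, +0.77480); u = 465.5·(-0.10516)/0.77480 + 301.9 = 238.7175, v = 880.3·(+0.00707)/0.77480 + 258.4 = 266.4331
M3: Pc = R·M3+t = (-0.25878, -0.02556, +0.85202); u = 465.5·(-0.25878)/0.85202 + 301.9 = 160.5153, v = 880.3·(-0.02556)/0.85202 + 258.4 = 231.9942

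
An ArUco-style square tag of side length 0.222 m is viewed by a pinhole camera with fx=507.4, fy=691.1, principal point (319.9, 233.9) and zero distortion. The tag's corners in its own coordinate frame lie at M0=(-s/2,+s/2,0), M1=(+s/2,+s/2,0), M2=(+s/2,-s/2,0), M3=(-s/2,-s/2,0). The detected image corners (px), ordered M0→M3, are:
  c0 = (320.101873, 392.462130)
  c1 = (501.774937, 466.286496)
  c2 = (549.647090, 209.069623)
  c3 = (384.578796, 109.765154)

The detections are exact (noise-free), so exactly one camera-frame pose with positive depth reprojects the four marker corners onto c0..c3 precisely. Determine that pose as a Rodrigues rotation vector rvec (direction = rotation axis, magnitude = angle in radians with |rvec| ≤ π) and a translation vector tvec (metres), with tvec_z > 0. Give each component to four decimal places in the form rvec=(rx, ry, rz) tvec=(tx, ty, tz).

rvec=(-0.0989, -0.3043, 0.3292) tvec=(0.1339, 0.0464, 0.5440)

Intrinsics K: fx=507.4, fy=691.1, cx=319.9, cy=233.9
Marker side s = 0.222 m; corners in marker frame (Z=0):
  M0 = (-0.1110, +0.1110, 0)
  M1 = (+0.1110, +0.1110, 0)
  M2 = (+0.1110, -0.1110, 0)
  M3 = (-0.1110, -0.1110, 0)
Detected image corners:
  c0 = (320.101873, 392.462130) px
  c1 = (501.774937, 466.286496) px
  c2 = (549.647090, 209.069623) px
  c3 = (384.578796, 109.765154) px
Planar DLT: solve 8×8 A·h = b for H (H[2,2]=1):
  H  [+1003.95203 -367.71167 +444.76679]
  H  [+541.90325 +1134.45355 +292.86253]
  H  [+0.51047 -0.26603 +1.00000]
B = K⁻¹H; ‖b₁‖=1.838280, ‖b₂‖=1.838280; λ = 2/(‖b₁‖+‖b₂‖) = 0.543987, sign → tz>0 ⇒ λ=+0.543987
r₁ = λ·B[:,0] = (+0.90127,+0.33257,+0.27769); r₂ = λ·B[:,1] = (-0.30299,+0.94194,-0.14471)
r₃ = r₁×r₂ = (-0.30969,+0.04629,+0.94971); SVD([r₁ r₂ r₃]) → R = UVᵀ:
  R  [+0.90127 -0.30299 -0.30969]
  R  [+0.33257 +0.94194 +0.04629]
  R  [+0.27769 -0.14471 +0.94971]
t = (+0.13387, +0.04641, +0.54399) m
tr R = 2.792923; θ = arccos((tr R − 1)/2) = 0.459078 rad = 26.303°
axis k = ((R−Rᵀ)₃₂, (R−Rᵀ)₁₃, (R−Rᵀ)₂₁) / (2 sinθ) = (-0.215523, -0.662773, +0.717134)
rvec = θ·k = (-0.098942, -0.304265, +0.329220)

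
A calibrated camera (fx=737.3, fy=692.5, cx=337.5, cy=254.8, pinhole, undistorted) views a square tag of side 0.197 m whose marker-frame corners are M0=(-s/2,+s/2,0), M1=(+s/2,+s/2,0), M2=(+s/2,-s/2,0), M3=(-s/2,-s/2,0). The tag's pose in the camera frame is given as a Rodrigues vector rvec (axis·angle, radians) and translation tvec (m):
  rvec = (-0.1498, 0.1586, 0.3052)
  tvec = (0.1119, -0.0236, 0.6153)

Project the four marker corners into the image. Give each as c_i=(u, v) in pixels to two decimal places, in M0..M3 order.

c0=(324.01, 300.62) c1=(556.67, 370.04) c2=(621.80, 154.57) c3=(394.30, 99.43)

Intrinsics K: fx=737.3, fy=692.5, cx=337.5, cy=254.8
Marker side s = 0.197 m; corners in marker frame (Z=0):
  M0 = (-0.0985, +0.0985, 0)
  M1 = (+0.0985, +0.0985, 0)
  M2 = (+0.0985, -0.0985, 0)
  M3 = (-0.0985, -0.0985, 0)
rvec = (-0.1498, 0.1586, 0.3052), |rvec| = θ = 0.37515 rad = 21.495°
Rodrigues: sinθ=0.36642, 1−cosθ=0.06955; R = I + sinθ·[k]× + (1−cosθ)·[k]×²:
    [+0.94154 -0.30983 +0.13231]
    [+0.28635 +0.94288 +0.17023]
    [-0.17750 -0.12239 +0.97648]
t = (0.1119, -0.0236, 0.6153) m
M0: Pc = R·M0+t = (-0.01136, +0.04107, +0.62073); u = 737.3·(-0.01136)/0.62073 + 337.5 = 324.0065, v = 692.5·(+0.04107)/0.62073 + 254.8 = 300.6168
M1: Pc = R·M1+t = (+0.17412, +0.09748, +0.58576); u = 737.3·(+0.17412)/0.58576 + 337.5 = 556.6698, v = 692.5·(+0.09748)/0.58576 + 254.8 = 370.0423
M2: Pc = R·M2+t = (+0.23516, -0.08827, +0.60987); u = 737.3·(+0.23516)/0.60987 + 337.5 = 621.7950, v = 692.5·(-0.08827)/0.60987 + 254.8 = 154.5728
M3: Pc = R·M3+t = (+0.04968, -0.14468, +0.64484); u = 737.3·(+0.04968)/0.64484 + 337.5 = 394.2997, v = 692.5·(-0.14468)/0.64484 + 254.8 = 99.4272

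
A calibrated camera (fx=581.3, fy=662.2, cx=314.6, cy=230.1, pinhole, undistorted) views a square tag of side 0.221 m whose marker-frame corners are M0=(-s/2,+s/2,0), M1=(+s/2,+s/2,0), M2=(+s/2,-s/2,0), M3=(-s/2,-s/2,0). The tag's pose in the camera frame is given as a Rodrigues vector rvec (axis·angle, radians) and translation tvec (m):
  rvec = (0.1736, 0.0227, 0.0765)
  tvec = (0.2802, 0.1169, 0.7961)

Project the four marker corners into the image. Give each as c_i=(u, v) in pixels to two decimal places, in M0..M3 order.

Intrinsics K: fx=581.3, fy=662.2, cx=314.6, cy=230.1
Marker side s = 0.221 m; corners in marker frame (Z=0):
  M0 = (-0.1105, +0.1105, 0)
  M1 = (+0.1105, +0.1105, 0)
  M2 = (+0.1105, -0.1105, 0)
  M3 = (-0.1105, -0.1105, 0)
rvec = (0.1736, 0.0227, 0.0765), |rvec| = θ = 0.19106 rad = 10.947°
Rodrigues: sinθ=0.18990, 1−cosθ=0.01820; R = I + sinθ·[k]× + (1−cosθ)·[k]×²:
    [+0.99683 -0.07407 +0.02918]
    [+0.07800 +0.98206 -0.17168]
    [-0.01594 +0.17341 +0.98472]
t = (0.2802, 0.1169, 0.7961) m
M0: Pc = R·M0+t = (+0.16187, +0.21680, +0.81702); u = 581.3·(+0.16187)/0.81702 + 314.6 = 429.7651, v = 662.2·(+0.21680)/0.81702 + 230.1 = 405.8160
M1: Pc = R·M1+t = (+0.38216, +0.23404, +0.81350); u = 581.3·(+0.38216)/0.81350 + 314.6 = 587.6818, v = 662.2·(+0.23404)/0.81350 + 230.1 = 420.6089
M2: Pc = R·M2+t = (+0.39853, +0.01700, +0.77518); u = 581.3·(+0.39853)/0.77518 + 314.6 = 613.4583, v = 662.2·(+0.01700)/0.77518 + 230.1 = 244.6235
M3: Pc = R·M3+t = (+0.17824, -0.00024, +0.77870); u = 581.3·(+0.17824)/0.77870 + 314.6 = 447.6530, v = 662.2·(-0.00024)/0.77870 + 230.1 = 229.8988

c0=(429.77, 405.82) c1=(587.68, 420.61) c2=(613.46, 244.62) c3=(447.65, 229.90)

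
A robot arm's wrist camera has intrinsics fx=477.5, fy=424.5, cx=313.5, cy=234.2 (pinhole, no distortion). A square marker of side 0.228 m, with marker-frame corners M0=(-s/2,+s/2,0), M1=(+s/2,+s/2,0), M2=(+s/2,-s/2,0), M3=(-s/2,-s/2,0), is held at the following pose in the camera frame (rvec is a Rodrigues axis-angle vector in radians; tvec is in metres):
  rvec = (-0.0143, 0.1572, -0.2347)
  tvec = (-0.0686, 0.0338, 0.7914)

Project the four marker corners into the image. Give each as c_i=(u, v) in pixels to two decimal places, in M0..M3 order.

Intrinsics K: fx=477.5, fy=424.5, cx=313.5, cy=234.2
Marker side s = 0.228 m; corners in marker frame (Z=0):
  M0 = (-0.1140, +0.1140, 0)
  M1 = (+0.1140, +0.1140, 0)
  M2 = (+0.1140, -0.1140, 0)
  M3 = (-0.1140, -0.1140, 0)
rvec = (-0.0143, 0.1572, -0.2347), |rvec| = θ = 0.28284 rad = 16.206°
Rodrigues: sinθ=0.27909, 1−cosθ=0.03973; R = I + sinθ·[k]× + (1−cosθ)·[k]×²:
    [+0.96037 +0.23047 +0.15678]
    [-0.23270 +0.97254 -0.00421]
    [-0.15345 -0.03243 +0.98762]
t = (-0.0686, 0.0338, 0.7914) m
M0: Pc = R·M0+t = (-0.15181, +0.17120, +0.80520); u = 477.5·(-0.15181)/0.80520 + 313.5 = 223.4738, v = 424.5·(+0.17120)/0.80520 + 234.2 = 324.4554
M1: Pc = R·M1+t = (+0.06716, +0.11814, +0.77021); u = 477.5·(+0.06716)/0.77021 + 313.5 = 355.1335, v = 424.5·(+0.11814)/0.77021 + 234.2 = 299.3137
M2: Pc = R·M2+t = (+0.01461, -0.10360, +0.77760); u = 477.5·(+0.01461)/0.77760 + 313.5 = 322.4707, v = 424.5·(-0.10360)/0.77760 + 234.2 = 177.6455
M3: Pc = R·M3+t = (-0.20436, -0.05054, +0.81259); u = 477.5·(-0.20436)/0.81259 + 313.5 = 193.4155, v = 424.5·(-0.05054)/0.81259 + 234.2 = 207.7968

c0=(223.47, 324.46) c1=(355.13, 299.31) c2=(322.47, 177.65) c3=(193.42, 207.80)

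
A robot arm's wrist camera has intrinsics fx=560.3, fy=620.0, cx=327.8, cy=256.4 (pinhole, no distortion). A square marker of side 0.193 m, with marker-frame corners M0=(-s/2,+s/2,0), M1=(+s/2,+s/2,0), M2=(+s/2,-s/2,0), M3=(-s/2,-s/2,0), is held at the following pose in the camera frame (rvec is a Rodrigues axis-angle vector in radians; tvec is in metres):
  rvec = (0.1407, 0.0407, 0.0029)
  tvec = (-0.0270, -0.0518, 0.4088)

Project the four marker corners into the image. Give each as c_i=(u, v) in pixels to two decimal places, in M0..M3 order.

Intrinsics K: fx=560.3, fy=620.0, cx=327.8, cy=256.4
Marker side s = 0.193 m; corners in marker frame (Z=0):
  M0 = (-0.0965, +0.0965, 0)
  M1 = (+0.0965, +0.0965, 0)
  M2 = (+0.0965, -0.0965, 0)
  M3 = (-0.0965, -0.0965, 0)
rvec = (0.1407, 0.0407, 0.0029), |rvec| = θ = 0.14650 rad = 8.394°
Rodrigues: sinθ=0.14597, 1−cosθ=0.01071; R = I + sinθ·[k]× + (1−cosθ)·[k]×²:
    [+0.99917 -0.00003 +0.04076]
    [+0.00575 +0.99012 -0.14014]
    [-0.04035 +0.14026 +0.98929]
t = (-0.0270, -0.0518, 0.4088) m
M0: Pc = R·M0+t = (-0.12342, +0.04319, +0.42623); u = 560.3·(-0.12342)/0.42623 + 327.8 = 165.5541, v = 620.0·(+0.04319)/0.42623 + 256.4 = 319.2271
M1: Pc = R·M1+t = (+0.06942, +0.04430, +0.41844); u = 560.3·(+0.06942)/0.41844 + 327.8 = 420.7503, v = 620.0·(+0.04430)/0.41844 + 256.4 = 322.0401
M2: Pc = R·M2+t = (+0.06942, -0.14679, +0.39137); u = 560.3·(+0.06942)/0.39137 + 327.8 = 427.1880, v = 620.0·(-0.14679)/0.39137 + 256.4 = 23.8569
M3: Pc = R·M3+t = (-0.12342, -0.14790, +0.39916); u = 560.3·(-0.12342)/0.39916 + 327.8 = 154.5598, v = 620.0·(-0.14790)/0.39916 + 256.4 = 26.6709

c0=(165.55, 319.23) c1=(420.75, 322.04) c2=(427.19, 23.86) c3=(154.56, 26.67)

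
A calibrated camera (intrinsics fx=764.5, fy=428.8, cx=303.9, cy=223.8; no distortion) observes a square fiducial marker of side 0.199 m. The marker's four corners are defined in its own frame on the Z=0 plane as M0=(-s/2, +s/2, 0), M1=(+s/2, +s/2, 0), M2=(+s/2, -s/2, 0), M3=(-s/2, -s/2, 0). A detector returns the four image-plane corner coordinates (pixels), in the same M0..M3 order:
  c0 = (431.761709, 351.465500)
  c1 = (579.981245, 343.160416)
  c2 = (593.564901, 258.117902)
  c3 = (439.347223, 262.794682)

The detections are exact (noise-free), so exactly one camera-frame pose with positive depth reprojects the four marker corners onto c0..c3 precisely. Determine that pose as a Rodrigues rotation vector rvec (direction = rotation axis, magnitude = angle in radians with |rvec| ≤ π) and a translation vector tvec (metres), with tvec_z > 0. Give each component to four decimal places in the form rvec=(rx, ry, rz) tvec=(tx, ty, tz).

Intrinsics K: fx=764.5, fy=428.8, cx=303.9, cy=223.8
Marker side s = 0.199 m; corners in marker frame (Z=0):
  M0 = (-0.0995, +0.0995, 0)
  M1 = (+0.0995, +0.0995, 0)
  M2 = (+0.0995, -0.0995, 0)
  M3 = (-0.0995, -0.0995, 0)
Detected image corners:
  c0 = (431.761709, 351.465500) px
  c1 = (579.981245, 343.160416) px
  c2 = (593.564901, 258.117902) px
  c3 = (439.347223, 262.794682) px
Planar DLT: solve 8×8 A·h = b for H (H[2,2]=1):
  H  [+875.09024 +56.44506 +512.75067]
  H  [+35.86345 +501.63902 +304.74130]
  H  [+0.22599 +0.21514 +1.00000]
B = K⁻¹H; ‖b₁‖=1.079304, ‖b₂‖=1.079304; λ = 2/(‖b₁‖+‖b₂‖) = 0.926523, sign → tz>0 ⇒ λ=+0.926523
r₁ = λ·B[:,0] = (+0.97732,-0.03179,+0.20939); r₂ = λ·B[:,1] = (-0.01083,+0.97987,+0.19933)
r₃ = r₁×r₂ = (-0.21151,-0.19708,+0.95730); SVD([r₁ r₂ r₃]) → R = UVᵀ:
  R  [+0.97732 -0.01083 -0.21151]
  R  [-0.03179 +0.97987 -0.19708]
  R  [+0.20939 +0.19933 +0.95730]
t = (+0.25311, +0.17489, +0.92652) m
tr R = 2.914486; θ = arccos((tr R − 1)/2) = 0.293479 rad = 16.815°
axis k = ((R−Rᵀ)₃₂, (R−Rᵀ)₁₃, (R−Rᵀ)₂₁) / (2 sinθ) = (+0.685163, -0.727488, -0.036232)
rvec = θ·k = (+0.201081, -0.213502, -0.010633)

rvec=(0.2011, -0.2135, -0.0106) tvec=(0.2531, 0.1749, 0.9265)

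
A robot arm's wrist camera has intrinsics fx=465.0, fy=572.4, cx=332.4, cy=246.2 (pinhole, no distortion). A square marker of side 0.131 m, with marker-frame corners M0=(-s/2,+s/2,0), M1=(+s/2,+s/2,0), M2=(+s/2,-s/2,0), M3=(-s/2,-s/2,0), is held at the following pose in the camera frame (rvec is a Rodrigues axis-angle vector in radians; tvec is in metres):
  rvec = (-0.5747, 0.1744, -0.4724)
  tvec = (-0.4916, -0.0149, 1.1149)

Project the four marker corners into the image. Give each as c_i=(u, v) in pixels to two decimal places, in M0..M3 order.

Intrinsics K: fx=465.0, fy=572.4, cx=332.4, cy=246.2
Marker side s = 0.131 m; corners in marker frame (Z=0):
  M0 = (-0.0655, +0.0655, 0)
  M1 = (+0.0655, +0.0655, 0)
  M2 = (+0.0655, -0.0655, 0)
  M3 = (-0.0655, -0.0655, 0)
rvec = (-0.5747, 0.1744, -0.4724), |rvec| = θ = 0.76411 rad = 43.780°
Rodrigues: sinθ=0.69189, 1−cosθ=0.27800; R = I + sinθ·[k]× + (1−cosθ)·[k]×²:
    [+0.87926 +0.38003 +0.28718]
    [-0.47548 +0.73648 +0.48116]
    [-0.02865 -0.55961 +0.82826]
t = (-0.4916, -0.0149, 1.1149) m
M0: Pc = R·M0+t = (-0.52430, +0.06448, +1.08012); u = 465.0·(-0.52430)/1.08012 + 332.4 = 106.6854, v = 572.4·(+0.06448)/1.08012 + 246.2 = 280.3724
M1: Pc = R·M1+t = (-0.40912, +0.00220, +1.07637); u = 465.0·(-0.40912)/1.07637 + 332.4 = 155.6584, v = 572.4·(+0.00220)/1.07637 + 246.2 = 247.3678
M2: Pc = R·M2+t = (-0.45890, -0.09428, +1.14968); u = 465.0·(-0.45890)/1.14968 + 332.4 = 146.7926, v = 572.4·(-0.09428)/1.14968 + 246.2 = 199.2583
M3: Pc = R·M3+t = (-0.57408, -0.03200, +1.15343); u = 465.0·(-0.57408)/1.15343 + 332.4 = 100.9611, v = 572.4·(-0.03200)/1.15343 + 246.2 = 230.3218

c0=(106.69, 280.37) c1=(155.66, 247.37) c2=(146.79, 199.26) c3=(100.96, 230.32)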